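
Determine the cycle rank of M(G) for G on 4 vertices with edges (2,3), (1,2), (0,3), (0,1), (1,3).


Cycle rank (nullity) = |E| - r(M) = |E| - (|V| - c).
|E| = 5, |V| = 4, c = 1.
Nullity = 5 - (4 - 1) = 5 - 3 = 2.

2


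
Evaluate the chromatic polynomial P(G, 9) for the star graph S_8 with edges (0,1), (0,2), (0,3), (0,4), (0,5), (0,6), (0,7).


P(tree, k) = k * (k-1)^(7) for any tree on 8 vertices.
P(9) = 9 * 8^7 = 9 * 2097152 = 18874368.

18874368


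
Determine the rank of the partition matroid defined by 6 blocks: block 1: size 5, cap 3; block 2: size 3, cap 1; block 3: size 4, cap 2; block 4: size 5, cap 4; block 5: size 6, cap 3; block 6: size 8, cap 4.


Rank of a partition matroid = sum of min(|Si|, ci) for each block.
= min(5,3) + min(3,1) + min(4,2) + min(5,4) + min(6,3) + min(8,4)
= 3 + 1 + 2 + 4 + 3 + 4
= 17.

17


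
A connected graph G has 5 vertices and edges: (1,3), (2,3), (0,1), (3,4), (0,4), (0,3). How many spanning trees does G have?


By Kirchhoff's matrix tree theorem, the number of spanning trees equals
the determinant of any cofactor of the Laplacian matrix L.
G has 5 vertices and 6 edges.
Computing the (4 x 4) cofactor determinant gives 8.

8


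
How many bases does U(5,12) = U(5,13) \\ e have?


Deleting e from U(5,13) gives U(5,12) since n > r.
Bases of U(5,12) = (12 choose 5) = 792.

792


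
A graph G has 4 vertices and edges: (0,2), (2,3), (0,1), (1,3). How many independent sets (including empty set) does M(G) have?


An independent set in a graphic matroid is an acyclic edge subset.
G has 4 vertices and 4 edges.
Enumerate all 2^4 = 16 subsets, checking for acyclicity.
Total independent sets = 15.

15


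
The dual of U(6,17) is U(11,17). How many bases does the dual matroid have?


The dual of U(r,n) is U(n-r, n) = U(11,17).
Bases of U(11,17) are all (11)-element subsets.
|B(M*)| = C(17,11) = 17! / (11! * 6!) = 12376.

12376


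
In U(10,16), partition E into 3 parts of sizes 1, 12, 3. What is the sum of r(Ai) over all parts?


r(Ai) = min(|Ai|, 10) for each part.
Sum = min(1,10) + min(12,10) + min(3,10)
    = 1 + 10 + 3
    = 14.

14


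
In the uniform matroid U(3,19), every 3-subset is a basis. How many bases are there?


Bases of U(3,19) are all 3-element subsets of the 19-element ground set.
Number of bases = C(19,3).
C(19,3) = (19 * 18 * 17) / (1 * 2 * 3) = 969.

969


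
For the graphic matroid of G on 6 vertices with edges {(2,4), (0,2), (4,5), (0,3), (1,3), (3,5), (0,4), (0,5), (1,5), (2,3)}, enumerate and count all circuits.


A circuit in a graphic matroid = edge set of a simple cycle.
G has 6 vertices and 10 edges.
Enumerating all minimal edge subsets forming cycles...
Total circuits found: 21.

21


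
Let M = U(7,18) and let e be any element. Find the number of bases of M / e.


Contracting e from U(7,18) gives U(6,17).
Bases of U(6,17) = C(17,6) = 12376.

12376


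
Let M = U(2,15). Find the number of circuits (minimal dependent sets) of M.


In U(2,15), circuits are the (3)-element subsets.
Any set of 3 elements is dependent, and removing any one element gives
an independent set of size 2, so it is a minimal dependent set.
Number of circuits = C(15,3) = 15! / (3! * 12!) = 455.

455


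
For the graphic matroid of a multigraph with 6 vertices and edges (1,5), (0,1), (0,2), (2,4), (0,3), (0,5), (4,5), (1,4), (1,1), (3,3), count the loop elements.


In a graphic matroid, a loop is a self-loop edge (u,u) with rank 0.
Examining all 10 edges for self-loops...
Self-loops found: (1,1), (3,3)
Number of loops = 2.

2


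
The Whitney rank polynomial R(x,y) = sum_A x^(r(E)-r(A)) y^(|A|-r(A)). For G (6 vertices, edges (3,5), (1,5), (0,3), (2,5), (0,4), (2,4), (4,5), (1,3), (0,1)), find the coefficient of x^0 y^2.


R(x,y) = sum over A in 2^E of x^(r(E)-r(A)) * y^(|A|-r(A)).
G has 6 vertices, 9 edges. r(E) = 5.
Enumerate all 2^9 = 512 subsets.
Count subsets with r(E)-r(A)=0 and |A|-r(A)=2: 35.

35


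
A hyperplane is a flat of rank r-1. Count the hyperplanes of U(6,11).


Hyperplanes of U(6,11) are flats of rank 5.
In a uniform matroid, these are exactly the (5)-element subsets.
Count = C(11,5) = 11! / (5! * 6!) = 462.

462


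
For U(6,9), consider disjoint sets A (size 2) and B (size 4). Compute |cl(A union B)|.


|A union B| = 2 + 4 = 6 (disjoint).
In U(6,9), cl(S) = S if |S| < 6, else cl(S) = E.
Since 6 >= 6, cl(A union B) = E.
|cl(A union B)| = 9.

9


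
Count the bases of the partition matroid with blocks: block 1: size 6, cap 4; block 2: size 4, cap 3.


A basis picks exactly ci elements from block i.
Number of bases = product of C(|Si|, ci).
= C(6,4) * C(4,3)
= 15 * 4
= 60.

60


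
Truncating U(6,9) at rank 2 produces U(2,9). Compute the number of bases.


Truncating U(6,9) to rank 2 gives U(2,9).
Bases of U(2,9) are all 2-element subsets of 9 elements.
Number of bases = C(9,2) = (9 * 8) / (1 * 2) = 36.

36


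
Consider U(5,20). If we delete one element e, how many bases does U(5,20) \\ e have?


Deleting e from U(5,20) gives U(5,19) since n > r.
Bases of U(5,19) = C(19,5) = 19! / (5! * 14!) = 11628.

11628


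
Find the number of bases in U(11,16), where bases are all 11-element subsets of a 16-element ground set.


Bases of U(11,16) are all 11-element subsets of the 16-element ground set.
Number of bases = C(16,11).
C(16,11) = 4368.

4368


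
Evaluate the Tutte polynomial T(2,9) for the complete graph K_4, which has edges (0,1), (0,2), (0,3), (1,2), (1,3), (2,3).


T(K_4; x,y) = x^3 + 3x^2 + 4xy + 2x + y^3 + 3y^2 + 2y.
Substituting x=2, y=9:
= 8 + 12 + 72 + 4 + 729 + 243 + 18
= 1086.

1086


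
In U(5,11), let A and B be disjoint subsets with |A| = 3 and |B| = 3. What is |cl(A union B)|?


|A union B| = 3 + 3 = 6 (disjoint).
In U(5,11), cl(S) = S if |S| < 5, else cl(S) = E.
Since 6 >= 5, cl(A union B) = E.
|cl(A union B)| = 11.

11


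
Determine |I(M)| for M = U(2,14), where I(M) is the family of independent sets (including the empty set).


Independent sets of U(2,14) are all subsets of size <= 2.
Count = C(14,0) + C(14,1) + C(14,2)
     = 1 + 14 + 91
     = 106.

106


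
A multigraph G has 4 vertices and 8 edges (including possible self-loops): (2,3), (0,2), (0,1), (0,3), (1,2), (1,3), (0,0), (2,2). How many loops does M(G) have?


In a graphic matroid, a loop is a self-loop edge (u,u) with rank 0.
Examining all 8 edges for self-loops...
Self-loops found: (0,0), (2,2)
Number of loops = 2.

2


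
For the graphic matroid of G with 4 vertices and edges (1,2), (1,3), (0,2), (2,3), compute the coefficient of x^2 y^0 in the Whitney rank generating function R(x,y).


R(x,y) = sum over A in 2^E of x^(r(E)-r(A)) * y^(|A|-r(A)).
G has 4 vertices, 4 edges. r(E) = 3.
Enumerate all 2^4 = 16 subsets.
Count subsets with r(E)-r(A)=2 and |A|-r(A)=0: 4.

4


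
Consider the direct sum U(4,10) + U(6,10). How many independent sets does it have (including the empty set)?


For a direct sum, |I(M1+M2)| = |I(M1)| * |I(M2)|.
|I(U(4,10))| = sum C(10,k) for k=0..4 = 386.
|I(U(6,10))| = sum C(10,k) for k=0..6 = 848.
Total = 386 * 848 = 327328.

327328


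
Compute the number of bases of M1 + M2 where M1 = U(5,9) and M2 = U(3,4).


Bases of a direct sum M1 + M2: |B| = |B(M1)| * |B(M2)|.
|B(U(5,9))| = C(9,5) = 126.
|B(U(3,4))| = C(4,3) = 4.
Total bases = 126 * 4 = 504.

504


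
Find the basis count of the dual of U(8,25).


The dual of U(r,n) is U(n-r, n) = U(17,25).
Bases of U(17,25) are all (17)-element subsets.
|B(M*)| = C(25,17) = 25! / (17! * 8!) = 1081575.

1081575


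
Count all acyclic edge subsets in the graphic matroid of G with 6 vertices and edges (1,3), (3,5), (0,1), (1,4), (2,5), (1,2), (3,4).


An independent set in a graphic matroid is an acyclic edge subset.
G has 6 vertices and 7 edges.
Enumerate all 2^7 = 128 subsets, checking for acyclicity.
Total independent sets = 104.

104


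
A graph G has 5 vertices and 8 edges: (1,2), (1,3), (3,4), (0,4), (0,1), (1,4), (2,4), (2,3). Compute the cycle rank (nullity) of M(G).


Cycle rank (nullity) = |E| - r(M) = |E| - (|V| - c).
|E| = 8, |V| = 5, c = 1.
Nullity = 8 - (5 - 1) = 8 - 4 = 4.

4


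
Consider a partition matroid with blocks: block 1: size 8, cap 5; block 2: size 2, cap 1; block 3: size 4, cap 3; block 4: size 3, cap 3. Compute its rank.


Rank of a partition matroid = sum of min(|Si|, ci) for each block.
= min(8,5) + min(2,1) + min(4,3) + min(3,3)
= 5 + 1 + 3 + 3
= 12.

12


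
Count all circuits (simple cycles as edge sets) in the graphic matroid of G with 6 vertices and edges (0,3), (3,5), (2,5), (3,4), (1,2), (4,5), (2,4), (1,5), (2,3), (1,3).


A circuit in a graphic matroid = edge set of a simple cycle.
G has 6 vertices and 10 edges.
Enumerating all minimal edge subsets forming cycles...
Total circuits found: 22.

22


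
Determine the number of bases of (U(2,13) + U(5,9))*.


(M1+M2)* = M1* + M2*.
M1* = U(11,13), bases: C(13,11) = 78.
M2* = U(4,9), bases: C(9,4) = 126.
|B(M*)| = 78 * 126 = 9828.

9828


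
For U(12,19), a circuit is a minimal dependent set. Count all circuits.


In U(12,19), circuits are the (13)-element subsets.
Any set of 13 elements is dependent, and removing any one element gives
an independent set of size 12, so it is a minimal dependent set.
Number of circuits = (19 choose 13) = 27132.

27132


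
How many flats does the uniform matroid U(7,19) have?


Flats of U(7,19): every subset of size < 7 is a flat, plus E itself.
Count = C(19,0) + C(19,1) + C(19,2) + C(19,3) + C(19,4) + C(19,5) + C(19,6) + 1
     = 1 + 19 + 171 + 969 + 3876 + 11628 + 27132 + 1
     = 43797.

43797


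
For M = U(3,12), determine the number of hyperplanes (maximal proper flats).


Hyperplanes of U(3,12) are flats of rank 2.
In a uniform matroid, these are exactly the (2)-element subsets.
Count = C(12,2) = (12 * 11) / (1 * 2) = 66.

66


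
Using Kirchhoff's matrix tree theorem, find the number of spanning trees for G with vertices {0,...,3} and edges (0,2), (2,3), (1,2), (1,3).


By Kirchhoff's matrix tree theorem, the number of spanning trees equals
the determinant of any cofactor of the Laplacian matrix L.
G has 4 vertices and 4 edges.
Computing the (3 x 3) cofactor determinant gives 3.

3


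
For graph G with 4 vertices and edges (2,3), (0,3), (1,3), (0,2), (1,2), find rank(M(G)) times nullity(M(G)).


r(M) = |V| - c = 4 - 1 = 3.
nullity = |E| - r(M) = 5 - 3 = 2.
Product = 3 * 2 = 6.

6


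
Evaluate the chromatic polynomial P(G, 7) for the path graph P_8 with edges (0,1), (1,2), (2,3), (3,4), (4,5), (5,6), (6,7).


P(P_8, k) = k * (k-1)^(7).
P(7) = 7 * 6^7 = 7 * 279936 = 1959552.

1959552


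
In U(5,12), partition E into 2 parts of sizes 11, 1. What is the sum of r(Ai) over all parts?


r(Ai) = min(|Ai|, 5) for each part.
Sum = min(11,5) + min(1,5)
    = 5 + 1
    = 6.

6


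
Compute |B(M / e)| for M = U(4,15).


Contracting e from U(4,15) gives U(3,14).
Bases of U(3,14) = (14 choose 3) = 364.

364


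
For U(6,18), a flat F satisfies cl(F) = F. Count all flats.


Flats of U(6,18): every subset of size < 6 is a flat, plus E itself.
Count = (18 choose 0) + (18 choose 1) + (18 choose 2) + (18 choose 3) + (18 choose 4) + (18 choose 5) + 1
     = 1 + 18 + 153 + 816 + 3060 + 8568 + 1
     = 12617.

12617


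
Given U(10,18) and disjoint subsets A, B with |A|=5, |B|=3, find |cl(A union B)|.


|A union B| = 5 + 3 = 8 (disjoint).
In U(10,18), cl(S) = S if |S| < 10, else cl(S) = E.
Since 8 < 10, cl(A union B) = A union B.
|cl(A union B)| = 8.

8


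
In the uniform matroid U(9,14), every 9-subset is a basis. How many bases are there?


Bases of U(9,14) are all 9-element subsets of the 14-element ground set.
Number of bases = C(14,9).
C(14,9) = 2002.

2002


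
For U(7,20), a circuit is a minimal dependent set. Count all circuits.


In U(7,20), circuits are the (8)-element subsets.
Any set of 8 elements is dependent, and removing any one element gives
an independent set of size 7, so it is a minimal dependent set.
Number of circuits = C(20,8) = 125970.

125970


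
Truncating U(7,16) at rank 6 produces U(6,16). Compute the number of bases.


Truncating U(7,16) to rank 6 gives U(6,16).
Bases of U(6,16) are all 6-element subsets of 16 elements.
Number of bases = C(16,6) = 16! / (6! * 10!) = 8008.

8008


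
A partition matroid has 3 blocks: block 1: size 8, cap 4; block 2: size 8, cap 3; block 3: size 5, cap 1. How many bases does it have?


A basis picks exactly ci elements from block i.
Number of bases = product of C(|Si|, ci).
= C(8,4) * C(8,3) * C(5,1)
= 70 * 56 * 5
= 19600.

19600


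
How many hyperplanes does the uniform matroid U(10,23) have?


Hyperplanes of U(10,23) are flats of rank 9.
In a uniform matroid, these are exactly the (9)-element subsets.
Count = (23 choose 9) = 817190.

817190


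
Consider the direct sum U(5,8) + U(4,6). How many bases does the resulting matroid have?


Bases of a direct sum M1 + M2: |B| = |B(M1)| * |B(M2)|.
|B(U(5,8))| = C(8,5) = 56.
|B(U(4,6))| = C(6,4) = 15.
Total bases = 56 * 15 = 840.

840


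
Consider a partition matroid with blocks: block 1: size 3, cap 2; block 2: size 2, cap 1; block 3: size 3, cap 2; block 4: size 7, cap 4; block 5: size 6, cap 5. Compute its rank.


Rank of a partition matroid = sum of min(|Si|, ci) for each block.
= min(3,2) + min(2,1) + min(3,2) + min(7,4) + min(6,5)
= 2 + 1 + 2 + 4 + 5
= 14.

14


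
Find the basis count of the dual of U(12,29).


The dual of U(r,n) is U(n-r, n) = U(17,29).
Bases of U(17,29) are all (17)-element subsets.
|B(M*)| = C(29,17) = 51895935.

51895935


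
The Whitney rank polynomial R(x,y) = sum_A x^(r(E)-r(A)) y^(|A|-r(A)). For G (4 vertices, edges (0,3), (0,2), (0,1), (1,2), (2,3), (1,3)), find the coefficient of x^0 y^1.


R(x,y) = sum over A in 2^E of x^(r(E)-r(A)) * y^(|A|-r(A)).
G has 4 vertices, 6 edges. r(E) = 3.
Enumerate all 2^6 = 64 subsets.
Count subsets with r(E)-r(A)=0 and |A|-r(A)=1: 15.

15


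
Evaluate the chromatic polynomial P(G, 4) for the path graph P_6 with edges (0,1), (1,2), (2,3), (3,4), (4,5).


P(P_6, k) = k * (k-1)^(5).
P(4) = 4 * 3^5 = 4 * 243 = 972.

972


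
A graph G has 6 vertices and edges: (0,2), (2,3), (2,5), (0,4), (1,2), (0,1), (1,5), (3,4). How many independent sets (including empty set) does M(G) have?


An independent set in a graphic matroid is an acyclic edge subset.
G has 6 vertices and 8 edges.
Enumerate all 2^8 = 256 subsets, checking for acyclicity.
Total independent sets = 178.

178


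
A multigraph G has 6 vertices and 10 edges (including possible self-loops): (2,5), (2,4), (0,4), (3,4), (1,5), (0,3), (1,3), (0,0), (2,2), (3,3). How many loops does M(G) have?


In a graphic matroid, a loop is a self-loop edge (u,u) with rank 0.
Examining all 10 edges for self-loops...
Self-loops found: (0,0), (2,2), (3,3)
Number of loops = 3.

3


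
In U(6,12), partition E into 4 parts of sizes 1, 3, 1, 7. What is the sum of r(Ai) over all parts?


r(Ai) = min(|Ai|, 6) for each part.
Sum = min(1,6) + min(3,6) + min(1,6) + min(7,6)
    = 1 + 3 + 1 + 6
    = 11.

11


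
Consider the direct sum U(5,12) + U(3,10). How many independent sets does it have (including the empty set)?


For a direct sum, |I(M1+M2)| = |I(M1)| * |I(M2)|.
|I(U(5,12))| = sum C(12,k) for k=0..5 = 1586.
|I(U(3,10))| = sum C(10,k) for k=0..3 = 176.
Total = 1586 * 176 = 279136.

279136


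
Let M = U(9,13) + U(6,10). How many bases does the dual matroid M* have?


(M1+M2)* = M1* + M2*.
M1* = U(4,13), bases: C(13,4) = 715.
M2* = U(4,10), bases: C(10,4) = 210.
|B(M*)| = 715 * 210 = 150150.

150150


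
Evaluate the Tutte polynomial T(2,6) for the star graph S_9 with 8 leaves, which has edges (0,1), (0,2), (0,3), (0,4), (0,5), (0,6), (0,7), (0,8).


A star on 9 vertices is a tree with 8 edges.
T(x,y) = x^(8) for any tree.
T(2,6) = 2^8 = 256.

256


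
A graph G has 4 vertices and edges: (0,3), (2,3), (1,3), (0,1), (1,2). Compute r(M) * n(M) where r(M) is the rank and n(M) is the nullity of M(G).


r(M) = |V| - c = 4 - 1 = 3.
nullity = |E| - r(M) = 5 - 3 = 2.
Product = 3 * 2 = 6.

6


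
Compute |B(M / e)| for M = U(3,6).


Contracting e from U(3,6) gives U(2,5).
Bases of U(2,5) = C(5,2) = 5! / (2! * 3!) = 10.

10


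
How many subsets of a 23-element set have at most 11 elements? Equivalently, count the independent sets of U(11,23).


Independent sets of U(11,23) are all subsets of size <= 11.
Count = (23 choose 0) + (23 choose 1) + (23 choose 2) + (23 choose 3) + (23 choose 4) + (23 choose 5) + (23 choose 6) + (23 choose 7) + (23 choose 8) + (23 choose 9) + (23 choose 10) + (23 choose 11)
     = 1 + 23 + 253 + 1771 + 8855 + 33649 + 100947 + 245157 + 490314 + 817190 + 1144066 + 1352078
     = 4194304.

4194304


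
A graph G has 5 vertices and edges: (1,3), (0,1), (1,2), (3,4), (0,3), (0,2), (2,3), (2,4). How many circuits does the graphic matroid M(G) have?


A circuit in a graphic matroid = edge set of a simple cycle.
G has 5 vertices and 8 edges.
Enumerating all minimal edge subsets forming cycles...
Total circuits found: 12.

12


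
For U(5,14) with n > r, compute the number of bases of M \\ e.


Deleting e from U(5,14) gives U(5,13) since n > r.
Bases of U(5,13) = C(13,5) = 13! / (5! * 8!) = 1287.

1287


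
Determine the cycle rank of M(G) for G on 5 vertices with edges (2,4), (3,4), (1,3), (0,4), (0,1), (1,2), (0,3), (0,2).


Cycle rank (nullity) = |E| - r(M) = |E| - (|V| - c).
|E| = 8, |V| = 5, c = 1.
Nullity = 8 - (5 - 1) = 8 - 4 = 4.

4


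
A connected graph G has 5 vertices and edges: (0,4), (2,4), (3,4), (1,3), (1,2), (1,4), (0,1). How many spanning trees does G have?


By Kirchhoff's matrix tree theorem, the number of spanning trees equals
the determinant of any cofactor of the Laplacian matrix L.
G has 5 vertices and 7 edges.
Computing the (4 x 4) cofactor determinant gives 20.

20


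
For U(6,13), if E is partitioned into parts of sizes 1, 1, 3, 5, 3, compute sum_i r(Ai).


r(Ai) = min(|Ai|, 6) for each part.
Sum = min(1,6) + min(1,6) + min(3,6) + min(5,6) + min(3,6)
    = 1 + 1 + 3 + 5 + 3
    = 13.

13


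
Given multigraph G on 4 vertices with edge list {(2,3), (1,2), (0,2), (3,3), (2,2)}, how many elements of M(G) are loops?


In a graphic matroid, a loop is a self-loop edge (u,u) with rank 0.
Examining all 5 edges for self-loops...
Self-loops found: (3,3), (2,2)
Number of loops = 2.

2


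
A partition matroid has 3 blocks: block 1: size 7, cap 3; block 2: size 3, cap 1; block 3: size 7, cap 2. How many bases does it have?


A basis picks exactly ci elements from block i.
Number of bases = product of C(|Si|, ci).
= C(7,3) * C(3,1) * C(7,2)
= 35 * 3 * 21
= 2205.

2205


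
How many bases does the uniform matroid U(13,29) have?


Bases of U(13,29) are all 13-element subsets of the 29-element ground set.
Number of bases = C(29,13).
C(29,13) = 29! / (13! * 16!) = 67863915.

67863915


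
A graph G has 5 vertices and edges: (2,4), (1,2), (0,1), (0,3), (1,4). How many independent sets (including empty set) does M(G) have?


An independent set in a graphic matroid is an acyclic edge subset.
G has 5 vertices and 5 edges.
Enumerate all 2^5 = 32 subsets, checking for acyclicity.
Total independent sets = 28.

28


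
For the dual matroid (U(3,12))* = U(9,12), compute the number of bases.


The dual of U(r,n) is U(n-r, n) = U(9,12).
Bases of U(9,12) are all (9)-element subsets.
|B(M*)| = (12 choose 9) = 220.

220


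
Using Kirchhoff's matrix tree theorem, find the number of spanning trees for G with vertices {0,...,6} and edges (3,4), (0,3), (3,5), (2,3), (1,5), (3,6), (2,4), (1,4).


By Kirchhoff's matrix tree theorem, the number of spanning trees equals
the determinant of any cofactor of the Laplacian matrix L.
G has 7 vertices and 8 edges.
Computing the (6 x 6) cofactor determinant gives 11.

11


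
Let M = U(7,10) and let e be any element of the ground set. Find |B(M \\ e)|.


Deleting e from U(7,10) gives U(7,9) since n > r.
Bases of U(7,9) = C(9,7) = 9! / (7! * 2!) = 36.

36


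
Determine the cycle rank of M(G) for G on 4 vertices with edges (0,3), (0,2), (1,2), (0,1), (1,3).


Cycle rank (nullity) = |E| - r(M) = |E| - (|V| - c).
|E| = 5, |V| = 4, c = 1.
Nullity = 5 - (4 - 1) = 5 - 3 = 2.

2


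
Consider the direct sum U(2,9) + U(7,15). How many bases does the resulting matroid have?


Bases of a direct sum M1 + M2: |B| = |B(M1)| * |B(M2)|.
|B(U(2,9))| = C(9,2) = 36.
|B(U(7,15))| = C(15,7) = 6435.
Total bases = 36 * 6435 = 231660.

231660


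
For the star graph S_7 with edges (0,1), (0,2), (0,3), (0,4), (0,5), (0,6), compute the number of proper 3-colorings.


P(tree, k) = k * (k-1)^(6) for any tree on 7 vertices.
P(3) = 3 * 2^6 = 3 * 64 = 192.

192


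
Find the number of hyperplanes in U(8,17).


Hyperplanes of U(8,17) are flats of rank 7.
In a uniform matroid, these are exactly the (7)-element subsets.
Count = (17 choose 7) = 19448.

19448


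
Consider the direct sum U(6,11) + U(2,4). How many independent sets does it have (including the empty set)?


For a direct sum, |I(M1+M2)| = |I(M1)| * |I(M2)|.
|I(U(6,11))| = sum C(11,k) for k=0..6 = 1486.
|I(U(2,4))| = sum C(4,k) for k=0..2 = 11.
Total = 1486 * 11 = 16346.

16346


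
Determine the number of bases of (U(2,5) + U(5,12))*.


(M1+M2)* = M1* + M2*.
M1* = U(3,5), bases: C(5,3) = 10.
M2* = U(7,12), bases: C(12,7) = 792.
|B(M*)| = 10 * 792 = 7920.

7920


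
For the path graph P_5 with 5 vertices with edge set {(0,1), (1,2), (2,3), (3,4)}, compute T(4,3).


A path on 5 vertices is a tree with 4 edges.
T(x,y) = x^(4) for any tree.
T(4,3) = 4^4 = 256.

256


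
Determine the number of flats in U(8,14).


Flats of U(8,14): every subset of size < 8 is a flat, plus E itself.
Count = (14 choose 0) + (14 choose 1) + (14 choose 2) + (14 choose 3) + (14 choose 4) + (14 choose 5) + (14 choose 6) + (14 choose 7) + 1
     = 1 + 14 + 91 + 364 + 1001 + 2002 + 3003 + 3432 + 1
     = 9909.

9909


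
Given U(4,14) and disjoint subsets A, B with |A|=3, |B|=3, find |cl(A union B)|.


|A union B| = 3 + 3 = 6 (disjoint).
In U(4,14), cl(S) = S if |S| < 4, else cl(S) = E.
Since 6 >= 4, cl(A union B) = E.
|cl(A union B)| = 14.

14


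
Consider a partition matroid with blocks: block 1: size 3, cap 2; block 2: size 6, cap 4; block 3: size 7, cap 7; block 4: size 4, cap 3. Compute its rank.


Rank of a partition matroid = sum of min(|Si|, ci) for each block.
= min(3,2) + min(6,4) + min(7,7) + min(4,3)
= 2 + 4 + 7 + 3
= 16.

16


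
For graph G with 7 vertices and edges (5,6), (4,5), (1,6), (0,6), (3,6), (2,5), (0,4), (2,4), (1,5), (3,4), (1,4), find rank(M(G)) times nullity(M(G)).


r(M) = |V| - c = 7 - 1 = 6.
nullity = |E| - r(M) = 11 - 6 = 5.
Product = 6 * 5 = 30.

30


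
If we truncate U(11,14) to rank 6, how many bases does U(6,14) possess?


Truncating U(11,14) to rank 6 gives U(6,14).
Bases of U(6,14) are all 6-element subsets of 14 elements.
Number of bases = C(14,6) = 3003.

3003


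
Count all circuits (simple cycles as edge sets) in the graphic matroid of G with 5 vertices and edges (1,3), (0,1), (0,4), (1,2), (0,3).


A circuit in a graphic matroid = edge set of a simple cycle.
G has 5 vertices and 5 edges.
Enumerating all minimal edge subsets forming cycles...
Total circuits found: 1.

1


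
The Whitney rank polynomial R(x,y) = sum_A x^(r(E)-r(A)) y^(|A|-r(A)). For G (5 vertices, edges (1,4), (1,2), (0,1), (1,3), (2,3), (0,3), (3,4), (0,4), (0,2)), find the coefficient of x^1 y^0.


R(x,y) = sum over A in 2^E of x^(r(E)-r(A)) * y^(|A|-r(A)).
G has 5 vertices, 9 edges. r(E) = 4.
Enumerate all 2^9 = 512 subsets.
Count subsets with r(E)-r(A)=1 and |A|-r(A)=0: 77.

77


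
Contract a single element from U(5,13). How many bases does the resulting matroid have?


Contracting e from U(5,13) gives U(4,12).
Bases of U(4,12) = C(12,4) = (12 * 11 * 10 * 9) / (1 * 2 * 3 * 4) = 495.

495


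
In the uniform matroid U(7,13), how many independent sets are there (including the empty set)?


Independent sets of U(7,13) are all subsets of size <= 7.
Count = (13 choose 0) + (13 choose 1) + (13 choose 2) + (13 choose 3) + (13 choose 4) + (13 choose 5) + (13 choose 6) + (13 choose 7)
     = 1 + 13 + 78 + 286 + 715 + 1287 + 1716 + 1716
     = 5812.

5812


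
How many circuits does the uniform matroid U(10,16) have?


In U(10,16), circuits are the (11)-element subsets.
Any set of 11 elements is dependent, and removing any one element gives
an independent set of size 10, so it is a minimal dependent set.
Number of circuits = C(16,11) = 16! / (11! * 5!) = 4368.

4368


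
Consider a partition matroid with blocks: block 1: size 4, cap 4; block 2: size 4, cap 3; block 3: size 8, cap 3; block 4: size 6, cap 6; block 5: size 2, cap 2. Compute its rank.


Rank of a partition matroid = sum of min(|Si|, ci) for each block.
= min(4,4) + min(4,3) + min(8,3) + min(6,6) + min(2,2)
= 4 + 3 + 3 + 6 + 2
= 18.

18


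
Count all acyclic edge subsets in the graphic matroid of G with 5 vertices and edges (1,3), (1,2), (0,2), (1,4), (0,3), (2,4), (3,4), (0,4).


An independent set in a graphic matroid is an acyclic edge subset.
G has 5 vertices and 8 edges.
Enumerate all 2^8 = 256 subsets, checking for acyclicity.
Total independent sets = 134.

134


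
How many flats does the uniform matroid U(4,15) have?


Flats of U(4,15): every subset of size < 4 is a flat, plus E itself.
Count = C(15,0) + C(15,1) + C(15,2) + C(15,3) + 1
     = 1 + 15 + 105 + 455 + 1
     = 577.

577


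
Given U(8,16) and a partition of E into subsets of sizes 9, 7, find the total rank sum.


r(Ai) = min(|Ai|, 8) for each part.
Sum = min(9,8) + min(7,8)
    = 8 + 7
    = 15.

15


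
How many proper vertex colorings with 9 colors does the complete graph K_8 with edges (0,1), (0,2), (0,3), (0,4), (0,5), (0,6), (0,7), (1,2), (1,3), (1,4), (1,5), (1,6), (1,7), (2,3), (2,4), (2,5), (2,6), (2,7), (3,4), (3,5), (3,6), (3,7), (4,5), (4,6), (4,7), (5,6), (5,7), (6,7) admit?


P(K_8, k) = k(k-1)(k-2)...(k-7).
P(9) = (9) * (8) * (7) * (6) * (5) * (4) * (3) * (2) = 362880.

362880


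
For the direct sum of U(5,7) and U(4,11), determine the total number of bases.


Bases of a direct sum M1 + M2: |B| = |B(M1)| * |B(M2)|.
|B(U(5,7))| = C(7,5) = 21.
|B(U(4,11))| = C(11,4) = 330.
Total bases = 21 * 330 = 6930.

6930


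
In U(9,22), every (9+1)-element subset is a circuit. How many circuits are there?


In U(9,22), circuits are the (10)-element subsets.
Any set of 10 elements is dependent, and removing any one element gives
an independent set of size 9, so it is a minimal dependent set.
Number of circuits = (22 choose 10) = 646646.

646646


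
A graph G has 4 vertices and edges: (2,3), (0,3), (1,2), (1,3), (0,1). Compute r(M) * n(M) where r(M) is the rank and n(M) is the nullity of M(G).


r(M) = |V| - c = 4 - 1 = 3.
nullity = |E| - r(M) = 5 - 3 = 2.
Product = 3 * 2 = 6.

6


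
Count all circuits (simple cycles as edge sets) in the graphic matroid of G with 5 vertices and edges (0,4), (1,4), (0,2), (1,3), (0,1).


A circuit in a graphic matroid = edge set of a simple cycle.
G has 5 vertices and 5 edges.
Enumerating all minimal edge subsets forming cycles...
Total circuits found: 1.

1


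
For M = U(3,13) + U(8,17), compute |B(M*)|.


(M1+M2)* = M1* + M2*.
M1* = U(10,13), bases: C(13,10) = 286.
M2* = U(9,17), bases: C(17,9) = 24310.
|B(M*)| = 286 * 24310 = 6952660.

6952660


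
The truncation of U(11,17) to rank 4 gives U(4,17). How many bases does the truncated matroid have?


Truncating U(11,17) to rank 4 gives U(4,17).
Bases of U(4,17) are all 4-element subsets of 17 elements.
Number of bases = (17 choose 4) = 2380.

2380


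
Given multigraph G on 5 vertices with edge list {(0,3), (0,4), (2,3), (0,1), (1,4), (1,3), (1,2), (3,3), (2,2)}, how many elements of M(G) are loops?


In a graphic matroid, a loop is a self-loop edge (u,u) with rank 0.
Examining all 9 edges for self-loops...
Self-loops found: (3,3), (2,2)
Number of loops = 2.

2


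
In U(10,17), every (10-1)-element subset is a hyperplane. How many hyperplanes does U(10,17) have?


Hyperplanes of U(10,17) are flats of rank 9.
In a uniform matroid, these are exactly the (9)-element subsets.
Count = C(17,9) = 24310.

24310


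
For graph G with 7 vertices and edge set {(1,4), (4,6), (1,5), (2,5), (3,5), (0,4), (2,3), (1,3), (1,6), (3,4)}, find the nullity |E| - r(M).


Cycle rank (nullity) = |E| - r(M) = |E| - (|V| - c).
|E| = 10, |V| = 7, c = 1.
Nullity = 10 - (7 - 1) = 10 - 6 = 4.

4


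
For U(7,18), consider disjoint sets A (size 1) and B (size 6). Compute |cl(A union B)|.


|A union B| = 1 + 6 = 7 (disjoint).
In U(7,18), cl(S) = S if |S| < 7, else cl(S) = E.
Since 7 >= 7, cl(A union B) = E.
|cl(A union B)| = 18.

18


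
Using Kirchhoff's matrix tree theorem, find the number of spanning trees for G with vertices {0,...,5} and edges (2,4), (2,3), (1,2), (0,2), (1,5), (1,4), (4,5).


By Kirchhoff's matrix tree theorem, the number of spanning trees equals
the determinant of any cofactor of the Laplacian matrix L.
G has 6 vertices and 7 edges.
Computing the (5 x 5) cofactor determinant gives 8.

8


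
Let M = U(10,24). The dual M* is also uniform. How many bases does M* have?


The dual of U(r,n) is U(n-r, n) = U(14,24).
Bases of U(14,24) are all (14)-element subsets.
|B(M*)| = C(24,14) = 24! / (14! * 10!) = 1961256.

1961256


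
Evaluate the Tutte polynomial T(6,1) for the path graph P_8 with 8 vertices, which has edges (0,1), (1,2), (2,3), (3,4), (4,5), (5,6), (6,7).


A path on 8 vertices is a tree with 7 edges.
T(x,y) = x^(7) for any tree.
T(6,1) = 6^7 = 279936.

279936


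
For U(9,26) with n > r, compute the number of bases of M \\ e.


Deleting e from U(9,26) gives U(9,25) since n > r.
Bases of U(9,25) = C(25,9) = 25! / (9! * 16!) = 2042975.

2042975


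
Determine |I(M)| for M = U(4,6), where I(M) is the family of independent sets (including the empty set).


Independent sets of U(4,6) are all subsets of size <= 4.
Count = (6 choose 0) + (6 choose 1) + (6 choose 2) + (6 choose 3) + (6 choose 4)
     = 1 + 6 + 15 + 20 + 15
     = 57.

57


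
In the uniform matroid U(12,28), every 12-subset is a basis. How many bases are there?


Bases of U(12,28) are all 12-element subsets of the 28-element ground set.
Number of bases = C(28,12).
C(28,12) = 30421755.

30421755


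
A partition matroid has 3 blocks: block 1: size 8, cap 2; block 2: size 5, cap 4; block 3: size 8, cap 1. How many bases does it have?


A basis picks exactly ci elements from block i.
Number of bases = product of C(|Si|, ci).
= C(8,2) * C(5,4) * C(8,1)
= 28 * 5 * 8
= 1120.

1120


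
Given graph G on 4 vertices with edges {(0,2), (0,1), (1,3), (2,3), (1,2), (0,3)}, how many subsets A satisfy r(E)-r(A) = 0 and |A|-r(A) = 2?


R(x,y) = sum over A in 2^E of x^(r(E)-r(A)) * y^(|A|-r(A)).
G has 4 vertices, 6 edges. r(E) = 3.
Enumerate all 2^6 = 64 subsets.
Count subsets with r(E)-r(A)=0 and |A|-r(A)=2: 6.

6


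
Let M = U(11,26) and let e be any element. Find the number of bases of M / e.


Contracting e from U(11,26) gives U(10,25).
Bases of U(10,25) = C(25,10) = 3268760.

3268760


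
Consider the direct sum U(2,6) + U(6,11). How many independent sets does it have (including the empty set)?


For a direct sum, |I(M1+M2)| = |I(M1)| * |I(M2)|.
|I(U(2,6))| = sum C(6,k) for k=0..2 = 22.
|I(U(6,11))| = sum C(11,k) for k=0..6 = 1486.
Total = 22 * 1486 = 32692.

32692


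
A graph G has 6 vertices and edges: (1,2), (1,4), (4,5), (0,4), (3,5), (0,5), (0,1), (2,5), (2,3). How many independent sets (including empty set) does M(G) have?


An independent set in a graphic matroid is an acyclic edge subset.
G has 6 vertices and 9 edges.
Enumerate all 2^9 = 512 subsets, checking for acyclicity.
Total independent sets = 296.

296


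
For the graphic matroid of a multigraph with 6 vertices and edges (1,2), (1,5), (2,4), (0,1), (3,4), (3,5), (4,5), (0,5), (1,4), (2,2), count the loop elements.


In a graphic matroid, a loop is a self-loop edge (u,u) with rank 0.
Examining all 10 edges for self-loops...
Self-loops found: (2,2)
Number of loops = 1.

1


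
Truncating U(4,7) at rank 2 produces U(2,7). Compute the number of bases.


Truncating U(4,7) to rank 2 gives U(2,7).
Bases of U(2,7) are all 2-element subsets of 7 elements.
Number of bases = (7 choose 2) = 21.

21


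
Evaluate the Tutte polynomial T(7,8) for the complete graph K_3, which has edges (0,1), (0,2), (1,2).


T(K_3; x,y) = x^2 + x + y.
T(7,8) = 49 + 7 + 8 = 64.

64


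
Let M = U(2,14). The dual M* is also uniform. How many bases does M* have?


The dual of U(r,n) is U(n-r, n) = U(12,14).
Bases of U(12,14) are all (12)-element subsets.
|B(M*)| = C(14,12) = 91.

91


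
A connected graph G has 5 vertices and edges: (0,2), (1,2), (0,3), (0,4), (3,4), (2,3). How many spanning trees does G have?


By Kirchhoff's matrix tree theorem, the number of spanning trees equals
the determinant of any cofactor of the Laplacian matrix L.
G has 5 vertices and 6 edges.
Computing the (4 x 4) cofactor determinant gives 8.

8


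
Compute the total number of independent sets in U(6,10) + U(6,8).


For a direct sum, |I(M1+M2)| = |I(M1)| * |I(M2)|.
|I(U(6,10))| = sum C(10,k) for k=0..6 = 848.
|I(U(6,8))| = sum C(8,k) for k=0..6 = 247.
Total = 848 * 247 = 209456.

209456


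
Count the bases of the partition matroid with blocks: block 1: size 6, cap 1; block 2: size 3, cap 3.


A basis picks exactly ci elements from block i.
Number of bases = product of C(|Si|, ci).
= C(6,1) * C(3,3)
= 6 * 1
= 6.

6


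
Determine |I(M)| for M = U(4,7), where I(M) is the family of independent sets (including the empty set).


Independent sets of U(4,7) are all subsets of size <= 4.
Count = C(7,0) + C(7,1) + C(7,2) + C(7,3) + C(7,4)
     = 1 + 7 + 21 + 35 + 35
     = 99.

99


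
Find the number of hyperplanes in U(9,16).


Hyperplanes of U(9,16) are flats of rank 8.
In a uniform matroid, these are exactly the (8)-element subsets.
Count = C(16,8) = 16! / (8! * 8!) = 12870.

12870


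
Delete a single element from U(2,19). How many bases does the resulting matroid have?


Deleting e from U(2,19) gives U(2,18) since n > r.
Bases of U(2,18) = C(18,2) = (18 * 17) / (1 * 2) = 153.

153


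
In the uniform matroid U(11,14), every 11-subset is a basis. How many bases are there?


Bases of U(11,14) are all 11-element subsets of the 14-element ground set.
Number of bases = C(14,11).
C(14,11) = 364.

364


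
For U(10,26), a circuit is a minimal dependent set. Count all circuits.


In U(10,26), circuits are the (11)-element subsets.
Any set of 11 elements is dependent, and removing any one element gives
an independent set of size 10, so it is a minimal dependent set.
Number of circuits = C(26,11) = 7726160.

7726160


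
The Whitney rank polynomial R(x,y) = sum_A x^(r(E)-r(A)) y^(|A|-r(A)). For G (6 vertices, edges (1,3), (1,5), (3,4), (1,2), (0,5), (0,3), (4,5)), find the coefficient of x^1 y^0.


R(x,y) = sum over A in 2^E of x^(r(E)-r(A)) * y^(|A|-r(A)).
G has 6 vertices, 7 edges. r(E) = 5.
Enumerate all 2^7 = 128 subsets.
Count subsets with r(E)-r(A)=1 and |A|-r(A)=0: 32.

32


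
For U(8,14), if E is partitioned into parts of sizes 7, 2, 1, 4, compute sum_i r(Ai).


r(Ai) = min(|Ai|, 8) for each part.
Sum = min(7,8) + min(2,8) + min(1,8) + min(4,8)
    = 7 + 2 + 1 + 4
    = 14.

14


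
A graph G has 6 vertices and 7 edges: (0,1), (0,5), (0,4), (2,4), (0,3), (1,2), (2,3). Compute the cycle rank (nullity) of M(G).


Cycle rank (nullity) = |E| - r(M) = |E| - (|V| - c).
|E| = 7, |V| = 6, c = 1.
Nullity = 7 - (6 - 1) = 7 - 5 = 2.

2


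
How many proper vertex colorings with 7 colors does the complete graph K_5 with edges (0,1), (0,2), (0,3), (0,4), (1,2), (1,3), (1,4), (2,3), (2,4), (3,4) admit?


P(K_5, k) = k(k-1)(k-2)...(k-4).
P(7) = (7) * (6) * (5) * (4) * (3) = 2520.

2520


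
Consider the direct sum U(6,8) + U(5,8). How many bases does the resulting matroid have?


Bases of a direct sum M1 + M2: |B| = |B(M1)| * |B(M2)|.
|B(U(6,8))| = C(8,6) = 28.
|B(U(5,8))| = C(8,5) = 56.
Total bases = 28 * 56 = 1568.

1568


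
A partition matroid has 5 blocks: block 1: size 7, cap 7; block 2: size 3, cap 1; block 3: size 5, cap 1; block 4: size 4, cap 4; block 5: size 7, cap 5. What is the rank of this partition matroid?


Rank of a partition matroid = sum of min(|Si|, ci) for each block.
= min(7,7) + min(3,1) + min(5,1) + min(4,4) + min(7,5)
= 7 + 1 + 1 + 4 + 5
= 18.

18


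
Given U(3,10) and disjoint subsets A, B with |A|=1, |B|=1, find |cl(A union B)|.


|A union B| = 1 + 1 = 2 (disjoint).
In U(3,10), cl(S) = S if |S| < 3, else cl(S) = E.
Since 2 < 3, cl(A union B) = A union B.
|cl(A union B)| = 2.

2


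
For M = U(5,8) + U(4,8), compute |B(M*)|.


(M1+M2)* = M1* + M2*.
M1* = U(3,8), bases: C(8,3) = 56.
M2* = U(4,8), bases: C(8,4) = 70.
|B(M*)| = 56 * 70 = 3920.

3920


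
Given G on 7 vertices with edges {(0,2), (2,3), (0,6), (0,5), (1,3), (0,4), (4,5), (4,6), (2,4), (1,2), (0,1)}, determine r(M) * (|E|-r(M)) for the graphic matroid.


r(M) = |V| - c = 7 - 1 = 6.
nullity = |E| - r(M) = 11 - 6 = 5.
Product = 6 * 5 = 30.

30


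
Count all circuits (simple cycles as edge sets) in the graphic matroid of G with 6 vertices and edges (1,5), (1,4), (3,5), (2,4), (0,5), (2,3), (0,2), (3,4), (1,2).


A circuit in a graphic matroid = edge set of a simple cycle.
G has 6 vertices and 9 edges.
Enumerating all minimal edge subsets forming cycles...
Total circuits found: 13.

13


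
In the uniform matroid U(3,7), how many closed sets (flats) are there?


Flats of U(3,7): every subset of size < 3 is a flat, plus E itself.
Count = (7 choose 0) + (7 choose 1) + (7 choose 2) + 1
     = 1 + 7 + 21 + 1
     = 30.

30


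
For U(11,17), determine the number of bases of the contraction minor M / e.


Contracting e from U(11,17) gives U(10,16).
Bases of U(10,16) = C(16,10) = 8008.

8008


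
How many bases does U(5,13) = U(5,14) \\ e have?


Deleting e from U(5,14) gives U(5,13) since n > r.
Bases of U(5,13) = (13 choose 5) = 1287.

1287


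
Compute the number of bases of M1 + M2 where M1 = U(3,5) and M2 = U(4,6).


Bases of a direct sum M1 + M2: |B| = |B(M1)| * |B(M2)|.
|B(U(3,5))| = C(5,3) = 10.
|B(U(4,6))| = C(6,4) = 15.
Total bases = 10 * 15 = 150.

150


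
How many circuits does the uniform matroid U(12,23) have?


In U(12,23), circuits are the (13)-element subsets.
Any set of 13 elements is dependent, and removing any one element gives
an independent set of size 12, so it is a minimal dependent set.
Number of circuits = C(23,13) = 23! / (13! * 10!) = 1144066.

1144066


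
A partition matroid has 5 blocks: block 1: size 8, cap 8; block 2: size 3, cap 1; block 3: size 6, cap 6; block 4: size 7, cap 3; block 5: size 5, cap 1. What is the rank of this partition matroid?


Rank of a partition matroid = sum of min(|Si|, ci) for each block.
= min(8,8) + min(3,1) + min(6,6) + min(7,3) + min(5,1)
= 8 + 1 + 6 + 3 + 1
= 19.

19


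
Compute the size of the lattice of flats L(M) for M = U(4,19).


Flats of U(4,19): every subset of size < 4 is a flat, plus E itself.
Count = C(19,0) + C(19,1) + C(19,2) + C(19,3) + 1
     = 1 + 19 + 171 + 969 + 1
     = 1161.

1161


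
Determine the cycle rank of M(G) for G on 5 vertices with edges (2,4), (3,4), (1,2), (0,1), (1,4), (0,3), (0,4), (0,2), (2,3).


Cycle rank (nullity) = |E| - r(M) = |E| - (|V| - c).
|E| = 9, |V| = 5, c = 1.
Nullity = 9 - (5 - 1) = 9 - 4 = 5.

5


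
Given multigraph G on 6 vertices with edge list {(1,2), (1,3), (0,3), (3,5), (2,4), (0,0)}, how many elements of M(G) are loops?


In a graphic matroid, a loop is a self-loop edge (u,u) with rank 0.
Examining all 6 edges for self-loops...
Self-loops found: (0,0)
Number of loops = 1.

1
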